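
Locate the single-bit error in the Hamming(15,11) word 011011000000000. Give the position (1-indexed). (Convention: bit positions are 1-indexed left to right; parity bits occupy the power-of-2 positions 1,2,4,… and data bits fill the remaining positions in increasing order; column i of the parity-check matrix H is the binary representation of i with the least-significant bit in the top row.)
Syndrome s = H · r^T (mod 2), r = 011011000000000:
  s[0] = (101010101010101)·(011011000000000) mod 2 = 0+0+1+0+1+0+0+0+0+0+0+0+0+0+0 mod 2 = 0
  s[1] = (011001100110011)·(011011000000000) mod 2 = 0+1+1+0+0+1+0+0+0+0+0+0+0+0+0 mod 2 = 1
  s[2] = (000111100001111)·(011011000000000) mod 2 = 0+0+0+0+1+1+0+0+0+0+0+0+0+0+0 mod 2 = 0
  s[3] = (000000011111111)·(011011000000000) mod 2 = 0+0+0+0+0+0+0+0+0+0+0+0+0+0+0 mod 2 = 0
Syndrome = 0100
Column i of H is the binary representation of i, so the syndrome is the binary index of the flipped bit.
Read s = 0100 with s[0] as LSB: 0·2^0 + 1·2^1 + 0·2^2 + 0·2^3 = 2.
Error is at bit position 2.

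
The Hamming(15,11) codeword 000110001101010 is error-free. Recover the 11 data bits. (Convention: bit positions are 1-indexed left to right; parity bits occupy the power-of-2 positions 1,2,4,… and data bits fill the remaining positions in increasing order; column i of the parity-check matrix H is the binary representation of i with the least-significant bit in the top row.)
Parity bits occupy power-of-2 positions; data bits are at positions {3,5,6,7,9,10,11,12,13,14,15} (1-indexed).
Extract: c[3]=0 c[5]=1 c[6]=0 c[7]=0 c[9]=1 c[10]=1 c[11]=0 c[12]=1 c[13]=0 c[14]=1 c[15]=0
Data = 01001101010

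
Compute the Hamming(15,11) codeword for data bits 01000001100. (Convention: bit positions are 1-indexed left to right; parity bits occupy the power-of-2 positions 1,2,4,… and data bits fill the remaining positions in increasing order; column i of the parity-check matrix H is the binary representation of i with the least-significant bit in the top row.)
Codeword c = d · G (mod 2), d = 01000001100:
  c[0] = d·G[:,0] = (01000001100)·(11011010101) mod 2 = 0+1+0+0+0+0+0+0+1+0+0 mod 2 = 0
  c[1] = d·G[:,1] = (01000001100)·(10110110011) mod 2 = 0+0+0+0+0+0+0+0+0+0+0 mod 2 = 0
  c[2] = d·G[:,2] = (01000001100)·(10000000000) mod 2 = 0+0+0+0+0+0+0+0+0+0+0 mod 2 = 0
  c[3] = d·G[:,3] = (01000001100)·(01110001111) mod 2 = 0+1+0+0+0+0+0+1+1+0+0 mod 2 = 1
  c[4] = d·G[:,4] = (01000001100)·(01000000000) mod 2 = 0+1+0+0+0+0+0+0+0+0+0 mod 2 = 1
  c[5] = d·G[:,5] = (01000001100)·(00100000000) mod 2 = 0+0+0+0+0+0+0+0+0+0+0 mod 2 = 0
  c[6] = d·G[:,6] = (01000001100)·(00010000000) mod 2 = 0+0+0+0+0+0+0+0+0+0+0 mod 2 = 0
  c[7] = d·G[:,7] = (01000001100)·(00001111111) mod 2 = 0+0+0+0+0+0+0+1+1+0+0 mod 2 = 0
  c[8] = d·G[:,8] = (01000001100)·(00001000000) mod 2 = 0+0+0+0+0+0+0+0+0+0+0 mod 2 = 0
  c[9] = d·G[:,9] = (01000001100)·(00000100000) mod 2 = 0+0+0+0+0+0+0+0+0+0+0 mod 2 = 0
  c[10] = d·G[:,10] = (01000001100)·(00000010000) mod 2 = 0+0+0+0+0+0+0+0+0+0+0 mod 2 = 0
  c[11] = d·G[:,11] = (01000001100)·(00000001000) mod 2 = 0+0+0+0+0+0+0+1+0+0+0 mod 2 = 1
  c[12] = d·G[:,12] = (01000001100)·(00000000100) mod 2 = 0+0+0+0+0+0+0+0+1+0+0 mod 2 = 1
  c[13] = d·G[:,13] = (01000001100)·(00000000010) mod 2 = 0+0+0+0+0+0+0+0+0+0+0 mod 2 = 0
  c[14] = d·G[:,14] = (01000001100)·(00000000001) mod 2 = 0+0+0+0+0+0+0+0+0+0+0 mod 2 = 0
Codeword = 000110000001100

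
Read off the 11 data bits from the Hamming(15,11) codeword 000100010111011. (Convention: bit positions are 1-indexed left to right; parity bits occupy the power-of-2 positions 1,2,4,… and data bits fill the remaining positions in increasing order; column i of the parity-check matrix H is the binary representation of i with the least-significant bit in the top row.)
Parity bits occupy power-of-2 positions; data bits are at positions {3,5,6,7,9,10,11,12,13,14,15} (1-indexed).
Extract: c[3]=0 c[5]=0 c[6]=0 c[7]=0 c[9]=0 c[10]=1 c[11]=1 c[12]=1 c[13]=0 c[14]=1 c[15]=1
Data = 00000111011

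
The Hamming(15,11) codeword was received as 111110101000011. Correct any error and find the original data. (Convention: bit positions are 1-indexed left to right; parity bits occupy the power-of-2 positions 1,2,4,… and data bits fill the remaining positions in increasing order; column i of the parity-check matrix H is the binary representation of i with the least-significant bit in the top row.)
Syndrome s = H · r^T (mod 2), r = 111110101000011:
  s[0] = (101010101010101)·(111110101000011) mod 2 = 1+0+1+0+1+0+1+0+1+0+0+0+0+0+1 mod 2 = 0
  s[1] = (011001100110011)·(111110101000011) mod 2 = 0+1+1+0+0+0+1+0+0+0+0+0+0+1+1 mod 2 = 1
  s[2] = (000111100001111)·(111110101000011) mod 2 = 0+0+0+1+1+0+1+0+0+0+0+0+0+1+1 mod 2 = 1
  s[3] = (000000011111111)·(111110101000011) mod 2 = 0+0+0+0+0+0+0+0+1+0+0+0+0+1+1 mod 2 = 1
Syndrome = 0111
Column 14 of H equals this syndrome → error at bit 14 (1-indexed).
Flip bit 14: 111110101000011 → 111110101000001
Extract data bits at positions {3,5,6,7,9,10,11,12,13,14,15}: 11011000001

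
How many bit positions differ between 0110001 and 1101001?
XOR = 1011000, count of 1s = 3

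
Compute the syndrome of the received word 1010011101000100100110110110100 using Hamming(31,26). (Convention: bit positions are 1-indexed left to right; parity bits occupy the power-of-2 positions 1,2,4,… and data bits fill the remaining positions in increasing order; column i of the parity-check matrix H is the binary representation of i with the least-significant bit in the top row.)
Syndrome s = H · r^T (mod 2), r = 1010011101000100100110110110100:
  s[0] = (1010101010101010101010101010101)·(1010011101000100100110110110100) mod 2 = 1+0+1+0+0+0+1+0+0+0+0+0+0+0+0+0+1+0+0+0+1+0+1+0+0+0+1+0+1+0+0 mod 2 = 0
  s[1] = (0110011001100110011001100110011)·(1010011101000100100110110110100) mod 2 = 0+0+1+0+0+1+1+0+0+1+0+0+0+1+0+0+0+0+0+0+0+0+1+0+0+1+1+0+0+0+0 mod 2 = 0
  s[2] = (0001111000011110000111100001111)·(1010011101000100100110110110100) mod 2 = 0+0+0+0+0+1+1+0+0+0+0+0+0+1+0+0+0+0+0+1+1+0+1+0+0+0+0+0+1+0+0 mod 2 = 1
  s[3] = (0000000111111110000000011111111)·(1010011101000100100110110110100) mod 2 = 0+0+0+0+0+0+0+1+0+1+0+0+0+1+0+0+0+0+0+0+0+0+0+1+0+1+1+0+1+0+0 mod 2 = 1
  s[4] = (0000000000000001111111111111111)·(1010011101000100100110110110100) mod 2 = 0+0+0+0+0+0+0+0+0+0+0+0+0+0+0+0+1+0+0+1+1+0+1+1+0+1+1+0+1+0+0 mod 2 = 0
Syndrome = 00110
Non-zero syndrome: error at position 12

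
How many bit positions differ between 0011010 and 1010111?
XOR = 1001101, count of 1s = 4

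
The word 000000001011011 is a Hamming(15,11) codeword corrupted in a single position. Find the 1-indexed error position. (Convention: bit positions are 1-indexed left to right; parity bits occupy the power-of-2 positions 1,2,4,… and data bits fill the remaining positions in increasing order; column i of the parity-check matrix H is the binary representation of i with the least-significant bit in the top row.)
Syndrome s = H · r^T (mod 2), r = 000000001011011:
  s[0] = (101010101010101)·(000000001011011) mod 2 = 0+0+0+0+0+0+0+0+1+0+1+0+0+0+1 mod 2 = 1
  s[1] = (011001100110011)·(000000001011011) mod 2 = 0+0+0+0+0+0+0+0+0+0+1+0+0+1+1 mod 2 = 1
  s[2] = (000111100001111)·(000000001011011) mod 2 = 0+0+0+0+0+0+0+0+0+0+0+1+0+1+1 mod 2 = 1
  s[3] = (000000011111111)·(000000001011011) mod 2 = 0+0+0+0+0+0+0+0+1+0+1+1+0+1+1 mod 2 = 1
Syndrome = 1111
Column i of H is the binary representation of i, so the syndrome is the binary index of the flipped bit.
Read s = 1111 with s[0] as LSB: 1·2^0 + 1·2^1 + 1·2^2 + 1·2^3 = 15.
Error is at bit position 15.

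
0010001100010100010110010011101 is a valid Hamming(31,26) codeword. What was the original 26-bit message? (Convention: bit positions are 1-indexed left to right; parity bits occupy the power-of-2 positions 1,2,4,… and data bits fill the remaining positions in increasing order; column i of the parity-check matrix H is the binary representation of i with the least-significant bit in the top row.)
Parity bits occupy power-of-2 positions; data bits are at positions {3,5,6,7,9,10,11,12,13,14,15,17,18,19,20,21,22,23,24,25,26,27,28,29,30,31} (1-indexed).
Extract: c[3]=1 c[5]=0 c[6]=0 c[7]=1 c[9]=0 c[10]=0 c[11]=0 c[12]=1 c[13]=0 c[14]=1 c[15]=0 c[17]=0 c[18]=1 c[19]=0 c[20]=1 c[21]=1 c[22]=0 c[23]=0 c[24]=1 c[25]=0 c[26]=0 c[27]=1 c[28]=1 c[29]=1 c[30]=0 c[31]=1
Data = 10010001010010110010011101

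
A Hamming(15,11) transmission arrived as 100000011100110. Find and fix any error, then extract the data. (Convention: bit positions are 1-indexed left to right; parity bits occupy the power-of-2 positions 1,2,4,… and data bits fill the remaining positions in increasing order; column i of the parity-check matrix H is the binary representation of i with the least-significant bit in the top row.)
Syndrome s = H · r^T (mod 2), r = 100000011100110:
  s[0] = (101010101010101)·(100000011100110) mod 2 = 1+0+0+0+0+0+0+0+1+0+0+0+1+0+0 mod 2 = 1
  s[1] = (011001100110011)·(100000011100110) mod 2 = 0+0+0+0+0+0+0+0+0+1+0+0+0+1+0 mod 2 = 0
  s[2] = (000111100001111)·(100000011100110) mod 2 = 0+0+0+0+0+0+0+0+0+0+0+0+1+1+0 mod 2 = 0
  s[3] = (000000011111111)·(100000011100110) mod 2 = 0+0+0+0+0+0+0+1+1+1+0+0+1+1+0 mod 2 = 1
Syndrome = 1001
Column 9 of H equals this syndrome → error at bit 9 (1-indexed).
Flip bit 9: 100000011100110 → 100000010100110
Extract data bits at positions {3,5,6,7,9,10,11,12,13,14,15}: 00000100110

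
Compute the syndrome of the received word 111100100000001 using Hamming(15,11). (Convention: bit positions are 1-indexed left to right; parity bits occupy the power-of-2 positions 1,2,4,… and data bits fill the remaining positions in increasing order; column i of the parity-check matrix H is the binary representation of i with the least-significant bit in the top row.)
Syndrome s = H · r^T (mod 2), r = 111100100000001:
  s[0] = (101010101010101)·(111100100000001) mod 2 = 1+0+1+0+0+0+1+0+0+0+0+0+0+0+1 mod 2 = 0
  s[1] = (011001100110011)·(111100100000001) mod 2 = 0+1+1+0+0+0+1+0+0+0+0+0+0+0+1 mod 2 = 0
  s[2] = (000111100001111)·(111100100000001) mod 2 = 0+0+0+1+0+0+1+0+0+0+0+0+0+0+1 mod 2 = 1
  s[3] = (000000011111111)·(111100100000001) mod 2 = 0+0+0+0+0+0+0+0+0+0+0+0+0+0+1 mod 2 = 1
Syndrome = 0011
Non-zero syndrome: error at position 12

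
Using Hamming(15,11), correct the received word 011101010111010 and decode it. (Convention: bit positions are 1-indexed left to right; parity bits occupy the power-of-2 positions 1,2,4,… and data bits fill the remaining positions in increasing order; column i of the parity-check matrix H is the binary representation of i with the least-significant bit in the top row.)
Syndrome s = H · r^T (mod 2), r = 011101010111010:
  s[0] = (101010101010101)·(011101010111010) mod 2 = 0+0+1+0+0+0+0+0+0+0+1+0+0+0+0 mod 2 = 0
  s[1] = (011001100110011)·(011101010111010) mod 2 = 0+1+1+0+0+1+0+0+0+1+1+0+0+1+0 mod 2 = 0
  s[2] = (000111100001111)·(011101010111010) mod 2 = 0+0+0+1+0+1+0+0+0+0+0+1+0+1+0 mod 2 = 0
  s[3] = (000000011111111)·(011101010111010) mod 2 = 0+0+0+0+0+0+0+1+0+1+1+1+0+1+0 mod 2 = 1
Syndrome = 0001
Column 8 of H equals this syndrome → error at bit 8 (1-indexed).
Flip bit 8: 011101010111010 → 011101000111010
Extract data bits at positions {3,5,6,7,9,10,11,12,13,14,15}: 10100111010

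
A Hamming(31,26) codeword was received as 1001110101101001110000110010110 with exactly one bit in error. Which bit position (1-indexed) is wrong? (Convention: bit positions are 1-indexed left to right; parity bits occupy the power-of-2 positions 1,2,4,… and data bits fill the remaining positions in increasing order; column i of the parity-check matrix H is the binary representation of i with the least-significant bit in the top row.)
Syndrome s = H · r^T (mod 2), r = 1001110101101001110000110010110:
  s[0] = (1010101010101010101010101010101)·(1001110101101001110000110010110) mod 2 = 1+0+0+0+1+0+0+0+0+0+1+0+1+0+0+0+1+0+0+0+0+0+1+0+0+0+1+0+1+0+0 mod 2 = 0
  s[1] = (0110011001100110011001100110011)·(1001110101101001110000110010110) mod 2 = 0+0+0+0+0+1+0+0+0+1+1+0+0+0+0+0+0+1+0+0+0+0+1+0+0+0+1+0+0+1+0 mod 2 = 1
  s[2] = (0001111000011110000111100001111)·(1001110101101001110000110010110) mod 2 = 0+0+0+1+1+1+0+0+0+0+0+0+1+0+0+0+0+0+0+0+0+0+1+0+0+0+0+0+1+1+0 mod 2 = 1
  s[3] = (0000000111111110000000011111111)·(1001110101101001110000110010110) mod 2 = 0+0+0+0+0+0+0+1+0+1+1+0+1+0+0+0+0+0+0+0+0+0+0+1+0+0+1+0+1+1+0 mod 2 = 0
  s[4] = (0000000000000001111111111111111)·(1001110101101001110000110010110) mod 2 = 0+0+0+0+0+0+0+0+0+0+0+0+0+0+0+1+1+1+0+0+0+0+1+1+0+0+1+0+1+1+0 mod 2 = 0
Syndrome = 01100
Column i of H is the binary representation of i, so the syndrome is the binary index of the flipped bit.
Read s = 01100 with s[0] as LSB: 0·2^0 + 1·2^1 + 1·2^2 + 0·2^3 + 0·2^4 = 6.
Error is at bit position 6.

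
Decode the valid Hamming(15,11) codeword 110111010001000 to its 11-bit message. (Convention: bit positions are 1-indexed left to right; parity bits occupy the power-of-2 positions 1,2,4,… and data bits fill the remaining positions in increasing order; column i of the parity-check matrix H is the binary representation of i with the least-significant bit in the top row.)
Parity bits occupy power-of-2 positions; data bits are at positions {3,5,6,7,9,10,11,12,13,14,15} (1-indexed).
Extract: c[3]=0 c[5]=1 c[6]=1 c[7]=0 c[9]=0 c[10]=0 c[11]=0 c[12]=1 c[13]=0 c[14]=0 c[15]=0
Data = 01100001000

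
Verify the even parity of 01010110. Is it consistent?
Sum of all bits: 0+1+0+1+0+1+1+0 = 4; 4 mod 2 = 0. Result is 0 → valid parity.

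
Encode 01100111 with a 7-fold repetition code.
Repeat each bit 7× and concatenate:
0→0000000  1→1111111  1→1111111  0→0000000  0→0000000  1→1111111  1→1111111  1→1111111
Codeword = 00000001111111111111100000000000000111111111111111111111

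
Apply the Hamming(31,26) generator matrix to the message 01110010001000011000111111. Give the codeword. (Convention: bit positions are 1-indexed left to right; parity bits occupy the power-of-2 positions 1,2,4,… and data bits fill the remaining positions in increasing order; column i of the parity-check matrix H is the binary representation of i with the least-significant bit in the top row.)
Codeword c = d · G (mod 2), d = 01110010001000011000111111:
  c[0] = d·G[:,0] = (01110010001000011000111111)·(11011010101101010101010101) mod 2 = 0+1+0+1+0+0+1+0+0+0+1+0+0+0+0+1+0+0+0+0+0+1+0+1+0+1 mod 2 = 0
  c[1] = d·G[:,1] = (01110010001000011000111111)·(10110110011011001100110011) mod 2 = 0+0+1+1+0+0+1+0+0+0+1+0+0+0+0+0+1+0+0+0+1+1+0+0+1+1 mod 2 = 1
  c[2] = d·G[:,2] = (01110010001000011000111111)·(10000000000000000000000000) mod 2 = 0+0+0+0+0+0+0+0+0+0+0+0+0+0+0+0+0+0+0+0+0+0+0+0+0+0 mod 2 = 0
  c[3] = d·G[:,3] = (01110010001000011000111111)·(01110001111000111100001111) mod 2 = 0+1+1+1+0+0+0+0+0+0+1+0+0+0+0+1+1+0+0+0+0+0+1+1+1+1 mod 2 = 0
  c[4] = d·G[:,4] = (01110010001000011000111111)·(01000000000000000000000000) mod 2 = 0+1+0+0+0+0+0+0+0+0+0+0+0+0+0+0+0+0+0+0+0+0+0+0+0+0 mod 2 = 1
  c[5] = d·G[:,5] = (01110010001000011000111111)·(00100000000000000000000000) mod 2 = 0+0+1+0+0+0+0+0+0+0+0+0+0+0+0+0+0+0+0+0+0+0+0+0+0+0 mod 2 = 1
  c[6] = d·G[:,6] = (01110010001000011000111111)·(00010000000000000000000000) mod 2 = 0+0+0+1+0+0+0+0+0+0+0+0+0+0+0+0+0+0+0+0+0+0+0+0+0+0 mod 2 = 1
  c[7] = d·G[:,7] = (01110010001000011000111111)·(00001111111000000011111111) mod 2 = 0+0+0+0+0+0+1+0+0+0+1+0+0+0+0+0+0+0+0+0+1+1+1+1+1+1 mod 2 = 0
  c[8] = d·G[:,8] = (01110010001000011000111111)·(00001000000000000000000000) mod 2 = 0+0+0+0+0+0+0+0+0+0+0+0+0+0+0+0+0+0+0+0+0+0+0+0+0+0 mod 2 = 0
  c[9] = d·G[:,9] = (01110010001000011000111111)·(00000100000000000000000000) mod 2 = 0+0+0+0+0+0+0+0+0+0+0+0+0+0+0+0+0+0+0+0+0+0+0+0+0+0 mod 2 = 0
  c[10] = d·G[:,10] = (01110010001000011000111111)·(00000010000000000000000000) mod 2 = 0+0+0+0+0+0+1+0+0+0+0+0+0+0+0+0+0+0+0+0+0+0+0+0+0+0 mod 2 = 1
  c[11] = d·G[:,11] = (01110010001000011000111111)·(00000001000000000000000000) mod 2 = 0+0+0+0+0+0+0+0+0+0+0+0+0+0+0+0+0+0+0+0+0+0+0+0+0+0 mod 2 = 0
  c[12] = d·G[:,12] = (01110010001000011000111111)·(00000000100000000000000000) mod 2 = 0+0+0+0+0+0+0+0+0+0+0+0+0+0+0+0+0+0+0+0+0+0+0+0+0+0 mod 2 = 0
  c[13] = d·G[:,13] = (01110010001000011000111111)·(00000000010000000000000000) mod 2 = 0+0+0+0+0+0+0+0+0+0+0+0+0+0+0+0+0+0+0+0+0+0+0+0+0+0 mod 2 = 0
  c[14] = d·G[:,14] = (01110010001000011000111111)·(00000000001000000000000000) mod 2 = 0+0+0+0+0+0+0+0+0+0+1+0+0+0+0+0+0+0+0+0+0+0+0+0+0+0 mod 2 = 1
  c[15] = d·G[:,15] = (01110010001000011000111111)·(00000000000111111111111111) mod 2 = 0+0+0+0+0+0+0+0+0+0+0+0+0+0+0+1+1+0+0+0+1+1+1+1+1+1 mod 2 = 0
  c[16] = d·G[:,16] = (01110010001000011000111111)·(00000000000100000000000000) mod 2 = 0+0+0+0+0+0+0+0+0+0+0+0+0+0+0+0+0+0+0+0+0+0+0+0+0+0 mod 2 = 0
  c[17] = d·G[:,17] = (01110010001000011000111111)·(00000000000010000000000000) mod 2 = 0+0+0+0+0+0+0+0+0+0+0+0+0+0+0+0+0+0+0+0+0+0+0+0+0+0 mod 2 = 0
  c[18] = d·G[:,18] = (01110010001000011000111111)·(00000000000001000000000000) mod 2 = 0+0+0+0+0+0+0+0+0+0+0+0+0+0+0+0+0+0+0+0+0+0+0+0+0+0 mod 2 = 0
  c[19] = d·G[:,19] = (01110010001000011000111111)·(00000000000000100000000000) mod 2 = 0+0+0+0+0+0+0+0+0+0+0+0+0+0+0+0+0+0+0+0+0+0+0+0+0+0 mod 2 = 0
  c[20] = d·G[:,20] = (01110010001000011000111111)·(00000000000000010000000000) mod 2 = 0+0+0+0+0+0+0+0+0+0+0+0+0+0+0+1+0+0+0+0+0+0+0+0+0+0 mod 2 = 1
  c[21] = d·G[:,21] = (01110010001000011000111111)·(00000000000000001000000000) mod 2 = 0+0+0+0+0+0+0+0+0+0+0+0+0+0+0+0+1+0+0+0+0+0+0+0+0+0 mod 2 = 1
  c[22] = d·G[:,22] = (01110010001000011000111111)·(00000000000000000100000000) mod 2 = 0+0+0+0+0+0+0+0+0+0+0+0+0+0+0+0+0+0+0+0+0+0+0+0+0+0 mod 2 = 0
  c[23] = d·G[:,23] = (01110010001000011000111111)·(00000000000000000010000000) mod 2 = 0+0+0+0+0+0+0+0+0+0+0+0+0+0+0+0+0+0+0+0+0+0+0+0+0+0 mod 2 = 0
  c[24] = d·G[:,24] = (01110010001000011000111111)·(00000000000000000001000000) mod 2 = 0+0+0+0+0+0+0+0+0+0+0+0+0+0+0+0+0+0+0+0+0+0+0+0+0+0 mod 2 = 0
  c[25] = d·G[:,25] = (01110010001000011000111111)·(00000000000000000000100000) mod 2 = 0+0+0+0+0+0+0+0+0+0+0+0+0+0+0+0+0+0+0+0+1+0+0+0+0+0 mod 2 = 1
  c[26] = d·G[:,26] = (01110010001000011000111111)·(00000000000000000000010000) mod 2 = 0+0+0+0+0+0+0+0+0+0+0+0+0+0+0+0+0+0+0+0+0+1+0+0+0+0 mod 2 = 1
  c[27] = d·G[:,27] = (01110010001000011000111111)·(00000000000000000000001000) mod 2 = 0+0+0+0+0+0+0+0+0+0+0+0+0+0+0+0+0+0+0+0+0+0+1+0+0+0 mod 2 = 1
  c[28] = d·G[:,28] = (01110010001000011000111111)·(00000000000000000000000100) mod 2 = 0+0+0+0+0+0+0+0+0+0+0+0+0+0+0+0+0+0+0+0+0+0+0+1+0+0 mod 2 = 1
  c[29] = d·G[:,29] = (01110010001000011000111111)·(00000000000000000000000010) mod 2 = 0+0+0+0+0+0+0+0+0+0+0+0+0+0+0+0+0+0+0+0+0+0+0+0+1+0 mod 2 = 1
  c[30] = d·G[:,30] = (01110010001000011000111111)·(00000000000000000000000001) mod 2 = 0+0+0+0+0+0+0+0+0+0+0+0+0+0+0+0+0+0+0+0+0+0+0+0+0+1 mod 2 = 1
Codeword = 0100111000100010000011000111111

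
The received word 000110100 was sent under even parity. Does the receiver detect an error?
Sum of received bits: 0+0+0+1+1+0+1+0+0 = 3; 3 mod 2 = 1. Result is 1 ≠ 0 → error detected.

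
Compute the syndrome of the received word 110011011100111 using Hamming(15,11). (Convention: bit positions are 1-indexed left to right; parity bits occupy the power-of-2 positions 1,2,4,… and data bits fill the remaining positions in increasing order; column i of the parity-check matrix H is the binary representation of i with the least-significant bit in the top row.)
Syndrome s = H · r^T (mod 2), r = 110011011100111:
  s[0] = (101010101010101)·(110011011100111) mod 2 = 1+0+0+0+1+0+0+0+1+0+0+0+1+0+1 mod 2 = 1
  s[1] = (011001100110011)·(110011011100111) mod 2 = 0+1+0+0+0+1+0+0+0+1+0+0+0+1+1 mod 2 = 1
  s[2] = (000111100001111)·(110011011100111) mod 2 = 0+0+0+0+1+1+0+0+0+0+0+0+1+1+1 mod 2 = 1
  s[3] = (000000011111111)·(110011011100111) mod 2 = 0+0+0+0+0+0+0+1+1+1+0+0+1+1+1 mod 2 = 0
Syndrome = 1110
Non-zero syndrome: error at position 7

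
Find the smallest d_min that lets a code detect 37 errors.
Detecting e errors requires d_min ≥ e + 1 = 37 + 1 = 38.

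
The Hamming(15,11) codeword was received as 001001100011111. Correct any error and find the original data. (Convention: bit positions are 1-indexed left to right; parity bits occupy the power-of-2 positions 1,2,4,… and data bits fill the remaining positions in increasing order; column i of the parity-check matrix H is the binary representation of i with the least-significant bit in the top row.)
Syndrome s = H · r^T (mod 2), r = 001001100011111:
  s[0] = (101010101010101)·(001001100011111) mod 2 = 0+0+1+0+0+0+1+0+0+0+1+0+1+0+1 mod 2 = 1
  s[1] = (011001100110011)·(001001100011111) mod 2 = 0+0+1+0+0+1+1+0+0+0+1+0+0+1+1 mod 2 = 0
  s[2] = (000111100001111)·(001001100011111) mod 2 = 0+0+0+0+0+1+1+0+0+0+0+1+1+1+1 mod 2 = 0
  s[3] = (000000011111111)·(001001100011111) mod 2 = 0+0+0+0+0+0+0+0+0+0+1+1+1+1+1 mod 2 = 1
Syndrome = 1001
Column 9 of H equals this syndrome → error at bit 9 (1-indexed).
Flip bit 9: 001001100011111 → 001001101011111
Extract data bits at positions {3,5,6,7,9,10,11,12,13,14,15}: 10111011111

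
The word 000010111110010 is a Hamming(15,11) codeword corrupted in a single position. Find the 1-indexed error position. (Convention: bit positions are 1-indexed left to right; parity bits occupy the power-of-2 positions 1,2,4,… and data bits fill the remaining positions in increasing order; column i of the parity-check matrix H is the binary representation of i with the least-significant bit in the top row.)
Syndrome s = H · r^T (mod 2), r = 000010111110010:
  s[0] = (101010101010101)·(000010111110010) mod 2 = 0+0+0+0+1+0+1+0+1+0+1+0+0+0+0 mod 2 = 0
  s[1] = (011001100110011)·(000010111110010) mod 2 = 0+0+0+0+0+0+1+0+0+1+1+0+0+1+0 mod 2 = 0
  s[2] = (000111100001111)·(000010111110010) mod 2 = 0+0+0+0+1+0+1+0+0+0+0+0+0+1+0 mod 2 = 1
  s[3] = (000000011111111)·(000010111110010) mod 2 = 0+0+0+0+0+0+0+1+1+1+1+0+0+1+0 mod 2 = 1
Syndrome = 0011
Column i of H is the binary representation of i, so the syndrome is the binary index of the flipped bit.
Read s = 0011 with s[0] as LSB: 0·2^0 + 0·2^1 + 1·2^2 + 1·2^3 = 12.
Error is at bit position 12.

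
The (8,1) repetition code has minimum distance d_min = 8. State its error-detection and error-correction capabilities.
Detection only: up to d_min − 1 = 7 errors.
Correction: up to ⌊(d_min − 1)/2⌋ = ⌊7/2⌋ = 3 errors.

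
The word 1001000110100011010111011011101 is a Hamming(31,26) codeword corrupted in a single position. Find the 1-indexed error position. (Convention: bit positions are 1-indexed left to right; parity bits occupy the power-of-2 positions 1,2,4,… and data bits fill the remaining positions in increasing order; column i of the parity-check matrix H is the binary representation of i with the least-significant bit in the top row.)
Syndrome s = H · r^T (mod 2), r = 1001000110100011010111011011101:
  s[0] = (1010101010101010101010101010101)·(1001000110100011010111011011101) mod 2 = 1+0+0+0+0+0+0+0+1+0+1+0+0+0+1+0+0+0+0+0+1+0+0+0+1+0+1+0+1+0+1 mod 2 = 1
  s[1] = (0110011001100110011001100110011)·(1001000110100011010111011011101) mod 2 = 0+0+0+0+0+0+0+0+0+0+1+0+0+0+1+0+0+1+0+0+0+1+0+0+0+0+1+0+0+0+1 mod 2 = 0
  s[2] = (0001111000011110000111100001111)·(1001000110100011010111011011101) mod 2 = 0+0+0+1+0+0+0+0+0+0+0+0+0+0+1+0+0+0+0+1+1+1+0+0+0+0+0+1+1+0+1 mod 2 = 0
  s[3] = (0000000111111110000000011111111)·(1001000110100011010111011011101) mod 2 = 0+0+0+0+0+0+0+1+1+0+1+0+0+0+1+0+0+0+0+0+0+0+0+1+1+0+1+1+1+0+1 mod 2 = 0
  s[4] = (0000000000000001111111111111111)·(1001000110100011010111011011101) mod 2 = 0+0+0+0+0+0+0+0+0+0+0+0+0+0+0+1+0+1+0+1+1+1+0+1+1+0+1+1+1+0+1 mod 2 = 1
Syndrome = 10001
Column i of H is the binary representation of i, so the syndrome is the binary index of the flipped bit.
Read s = 10001 with s[0] as LSB: 1·2^0 + 0·2^1 + 0·2^2 + 0·2^3 + 1·2^4 = 17.
Error is at bit position 17.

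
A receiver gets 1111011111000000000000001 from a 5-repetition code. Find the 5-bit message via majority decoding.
Split into 5-bit blocks and majority-vote each:
  block 1 = 11110: 4 ones, 1 zeros → 1
  block 2 = 11111: 5 ones, 0 zeros → 1
  block 3 = 00000: 0 ones, 5 zeros → 0
  block 4 = 00000: 0 ones, 5 zeros → 0
  block 5 = 00001: 1 ones, 4 zeros → 0
Decoded = 11000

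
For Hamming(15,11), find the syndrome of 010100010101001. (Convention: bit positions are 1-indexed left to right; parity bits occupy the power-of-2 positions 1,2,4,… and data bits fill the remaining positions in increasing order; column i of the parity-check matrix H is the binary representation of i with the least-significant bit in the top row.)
Syndrome s = H · r^T (mod 2), r = 010100010101001:
  s[0] = (101010101010101)·(010100010101001) mod 2 = 0+0+0+0+0+0+0+0+0+0+0+0+0+0+1 mod 2 = 1
  s[1] = (011001100110011)·(010100010101001) mod 2 = 0+1+0+0+0+0+0+0+0+1+0+0+0+0+1 mod 2 = 1
  s[2] = (000111100001111)·(010100010101001) mod 2 = 0+0+0+1+0+0+0+0+0+0+0+1+0+0+1 mod 2 = 1
  s[3] = (000000011111111)·(010100010101001) mod 2 = 0+0+0+0+0+0+0+1+0+1+0+1+0+0+1 mod 2 = 0
Syndrome = 1110
Non-zero syndrome: error at position 7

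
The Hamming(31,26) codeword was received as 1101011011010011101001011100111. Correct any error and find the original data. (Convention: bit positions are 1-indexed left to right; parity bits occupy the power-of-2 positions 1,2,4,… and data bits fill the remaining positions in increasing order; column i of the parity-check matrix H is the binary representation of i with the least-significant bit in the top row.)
Syndrome s = H · r^T (mod 2), r = 1101011011010011101001011100111:
  s[0] = (1010101010101010101010101010101)·(1101011011010011101001011100111) mod 2 = 1+0+0+0+0+0+1+0+1+0+0+0+0+0+1+0+1+0+1+0+0+0+0+0+1+0+0+0+1+0+1 mod 2 = 1
  s[1] = (0110011001100110011001100110011)·(1101011011010011101001011100111) mod 2 = 0+1+0+0+0+1+1+0+0+1+0+0+0+0+1+0+0+0+1+0+0+1+0+0+0+1+0+0+0+1+1 mod 2 = 0
  s[2] = (0001111000011110000111100001111)·(1101011011010011101001011100111) mod 2 = 0+0+0+1+0+1+1+0+0+0+0+1+0+0+1+0+0+0+0+0+0+1+0+0+0+0+0+0+1+1+1 mod 2 = 1
  s[3] = (0000000111111110000000011111111)·(1101011011010011101001011100111) mod 2 = 0+0+0+0+0+0+0+0+1+1+0+1+0+0+1+0+0+0+0+0+0+0+0+1+1+1+0+0+1+1+1 mod 2 = 0
  s[4] = (0000000000000001111111111111111)·(1101011011010011101001011100111) mod 2 = 0+0+0+0+0+0+0+0+0+0+0+0+0+0+0+1+1+0+1+0+0+1+0+1+1+1+0+0+1+1+1 mod 2 = 0
Syndrome = 10100
Column 5 of H equals this syndrome → error at bit 5 (1-indexed).
Flip bit 5: 1101011011010011101001011100111 → 1101111011010011101001011100111
Extract data bits at positions {3,5,6,7,9,10,11,12,13,14,15,17,18,19,20,21,22,23,24,25,26,27,28,29,30,31}: 01111101001101001011100111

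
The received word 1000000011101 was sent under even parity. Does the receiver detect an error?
Sum of received bits: 1+0+0+0+0+0+0+0+1+1+1+0+1 = 5; 5 mod 2 = 1. Result is 1 ≠ 0 → error detected.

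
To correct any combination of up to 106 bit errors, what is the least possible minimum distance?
Correcting t errors requires d_min ≥ 2t + 1 = 2·106 + 1 = 213.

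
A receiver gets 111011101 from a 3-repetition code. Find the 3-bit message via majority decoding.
Split into 3-bit blocks and majority-vote each:
  block 1 = 111: 3 ones, 0 zeros → 1
  block 2 = 011: 2 ones, 1 zeros → 1
  block 3 = 101: 2 ones, 1 zeros → 1
Decoded = 111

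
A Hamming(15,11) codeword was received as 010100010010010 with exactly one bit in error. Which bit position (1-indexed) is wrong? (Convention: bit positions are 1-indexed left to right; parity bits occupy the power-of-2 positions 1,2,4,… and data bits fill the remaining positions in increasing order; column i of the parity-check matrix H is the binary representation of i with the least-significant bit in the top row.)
Syndrome s = H · r^T (mod 2), r = 010100010010010:
  s[0] = (101010101010101)·(010100010010010) mod 2 = 0+0+0+0+0+0+0+0+0+0+1+0+0+0+0 mod 2 = 1
  s[1] = (011001100110011)·(010100010010010) mod 2 = 0+1+0+0+0+0+0+0+0+0+1+0+0+1+0 mod 2 = 1
  s[2] = (000111100001111)·(010100010010010) mod 2 = 0+0+0+1+0+0+0+0+0+0+0+0+0+1+0 mod 2 = 0
  s[3] = (000000011111111)·(010100010010010) mod 2 = 0+0+0+0+0+0+0+1+0+0+1+0+0+1+0 mod 2 = 1
Syndrome = 1101
Column i of H is the binary representation of i, so the syndrome is the binary index of the flipped bit.
Read s = 1101 with s[0] as LSB: 1·2^0 + 1·2^1 + 0·2^2 + 1·2^3 = 11.
Error is at bit position 11.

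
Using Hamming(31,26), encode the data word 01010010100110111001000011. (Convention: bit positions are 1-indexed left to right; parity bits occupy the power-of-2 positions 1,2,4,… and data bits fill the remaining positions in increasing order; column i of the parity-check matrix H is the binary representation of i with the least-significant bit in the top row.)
Codeword c = d · G (mod 2), d = 01010010100110111001000011:
  c[0] = d·G[:,0] = (01010010100110111001000011)·(11011010101101010101010101) mod 2 = 0+1+0+1+0+0+1+0+1+0+0+1+0+0+0+1+0+0+0+1+0+0+0+0+0+1 mod 2 = 0
  c[1] = d·G[:,1] = (01010010100110111001000011)·(10110110011011001100110011) mod 2 = 0+0+0+1+0+0+1+0+0+0+0+0+1+0+0+0+1+0+0+0+0+0+0+0+1+1 mod 2 = 0
  c[2] = d·G[:,2] = (01010010100110111001000011)·(10000000000000000000000000) mod 2 = 0+0+0+0+0+0+0+0+0+0+0+0+0+0+0+0+0+0+0+0+0+0+0+0+0+0 mod 2 = 0
  c[3] = d·G[:,3] = (01010010100110111001000011)·(01110001111000111100001111) mod 2 = 0+1+0+1+0+0+0+0+1+0+0+0+0+0+1+1+1+0+0+0+0+0+0+0+1+1 mod 2 = 0
  c[4] = d·G[:,4] = (01010010100110111001000011)·(01000000000000000000000000) mod 2 = 0+1+0+0+0+0+0+0+0+0+0+0+0+0+0+0+0+0+0+0+0+0+0+0+0+0 mod 2 = 1
  c[5] = d·G[:,5] = (01010010100110111001000011)·(00100000000000000000000000) mod 2 = 0+0+0+0+0+0+0+0+0+0+0+0+0+0+0+0+0+0+0+0+0+0+0+0+0+0 mod 2 = 0
  c[6] = d·G[:,6] = (01010010100110111001000011)·(00010000000000000000000000) mod 2 = 0+0+0+1+0+0+0+0+0+0+0+0+0+0+0+0+0+0+0+0+0+0+0+0+0+0 mod 2 = 1
  c[7] = d·G[:,7] = (01010010100110111001000011)·(00001111111000000011111111) mod 2 = 0+0+0+0+0+0+1+0+1+0+0+0+0+0+0+0+0+0+0+1+0+0+0+0+1+1 mod 2 = 1
  c[8] = d·G[:,8] = (01010010100110111001000011)·(00001000000000000000000000) mod 2 = 0+0+0+0+0+0+0+0+0+0+0+0+0+0+0+0+0+0+0+0+0+0+0+0+0+0 mod 2 = 0
  c[9] = d·G[:,9] = (01010010100110111001000011)·(00000100000000000000000000) mod 2 = 0+0+0+0+0+0+0+0+0+0+0+0+0+0+0+0+0+0+0+0+0+0+0+0+0+0 mod 2 = 0
  c[10] = d·G[:,10] = (01010010100110111001000011)·(00000010000000000000000000) mod 2 = 0+0+0+0+0+0+1+0+0+0+0+0+0+0+0+0+0+0+0+0+0+0+0+0+0+0 mod 2 = 1
  c[11] = d·G[:,11] = (01010010100110111001000011)·(00000001000000000000000000) mod 2 = 0+0+0+0+0+0+0+0+0+0+0+0+0+0+0+0+0+0+0+0+0+0+0+0+0+0 mod 2 = 0
  c[12] = d·G[:,12] = (01010010100110111001000011)·(00000000100000000000000000) mod 2 = 0+0+0+0+0+0+0+0+1+0+0+0+0+0+0+0+0+0+0+0+0+0+0+0+0+0 mod 2 = 1
  c[13] = d·G[:,13] = (01010010100110111001000011)·(00000000010000000000000000) mod 2 = 0+0+0+0+0+0+0+0+0+0+0+0+0+0+0+0+0+0+0+0+0+0+0+0+0+0 mod 2 = 0
  c[14] = d·G[:,14] = (01010010100110111001000011)·(00000000001000000000000000) mod 2 = 0+0+0+0+0+0+0+0+0+0+0+0+0+0+0+0+0+0+0+0+0+0+0+0+0+0 mod 2 = 0
  c[15] = d·G[:,15] = (01010010100110111001000011)·(00000000000111111111111111) mod 2 = 0+0+0+0+0+0+0+0+0+0+0+1+1+0+1+1+1+0+0+1+0+0+0+0+1+1 mod 2 = 0
  c[16] = d·G[:,16] = (01010010100110111001000011)·(00000000000100000000000000) mod 2 = 0+0+0+0+0+0+0+0+0+0+0+1+0+0+0+0+0+0+0+0+0+0+0+0+0+0 mod 2 = 1
  c[17] = d·G[:,17] = (01010010100110111001000011)·(00000000000010000000000000) mod 2 = 0+0+0+0+0+0+0+0+0+0+0+0+1+0+0+0+0+0+0+0+0+0+0+0+0+0 mod 2 = 1
  c[18] = d·G[:,18] = (01010010100110111001000011)·(00000000000001000000000000) mod 2 = 0+0+0+0+0+0+0+0+0+0+0+0+0+0+0+0+0+0+0+0+0+0+0+0+0+0 mod 2 = 0
  c[19] = d·G[:,19] = (01010010100110111001000011)·(00000000000000100000000000) mod 2 = 0+0+0+0+0+0+0+0+0+0+0+0+0+0+1+0+0+0+0+0+0+0+0+0+0+0 mod 2 = 1
  c[20] = d·G[:,20] = (01010010100110111001000011)·(00000000000000010000000000) mod 2 = 0+0+0+0+0+0+0+0+0+0+0+0+0+0+0+1+0+0+0+0+0+0+0+0+0+0 mod 2 = 1
  c[21] = d·G[:,21] = (01010010100110111001000011)·(00000000000000001000000000) mod 2 = 0+0+0+0+0+0+0+0+0+0+0+0+0+0+0+0+1+0+0+0+0+0+0+0+0+0 mod 2 = 1
  c[22] = d·G[:,22] = (01010010100110111001000011)·(00000000000000000100000000) mod 2 = 0+0+0+0+0+0+0+0+0+0+0+0+0+0+0+0+0+0+0+0+0+0+0+0+0+0 mod 2 = 0
  c[23] = d·G[:,23] = (01010010100110111001000011)·(00000000000000000010000000) mod 2 = 0+0+0+0+0+0+0+0+0+0+0+0+0+0+0+0+0+0+0+0+0+0+0+0+0+0 mod 2 = 0
  c[24] = d·G[:,24] = (01010010100110111001000011)·(00000000000000000001000000) mod 2 = 0+0+0+0+0+0+0+0+0+0+0+0+0+0+0+0+0+0+0+1+0+0+0+0+0+0 mod 2 = 1
  c[25] = d·G[:,25] = (01010010100110111001000011)·(00000000000000000000100000) mod 2 = 0+0+0+0+0+0+0+0+0+0+0+0+0+0+0+0+0+0+0+0+0+0+0+0+0+0 mod 2 = 0
  c[26] = d·G[:,26] = (01010010100110111001000011)·(00000000000000000000010000) mod 2 = 0+0+0+0+0+0+0+0+0+0+0+0+0+0+0+0+0+0+0+0+0+0+0+0+0+0 mod 2 = 0
  c[27] = d·G[:,27] = (01010010100110111001000011)·(00000000000000000000001000) mod 2 = 0+0+0+0+0+0+0+0+0+0+0+0+0+0+0+0+0+0+0+0+0+0+0+0+0+0 mod 2 = 0
  c[28] = d·G[:,28] = (01010010100110111001000011)·(00000000000000000000000100) mod 2 = 0+0+0+0+0+0+0+0+0+0+0+0+0+0+0+0+0+0+0+0+0+0+0+0+0+0 mod 2 = 0
  c[29] = d·G[:,29] = (01010010100110111001000011)·(00000000000000000000000010) mod 2 = 0+0+0+0+0+0+0+0+0+0+0+0+0+0+0+0+0+0+0+0+0+0+0+0+1+0 mod 2 = 1
  c[30] = d·G[:,30] = (01010010100110111001000011)·(00000000000000000000000001) mod 2 = 0+0+0+0+0+0+0+0+0+0+0+0+0+0+0+0+0+0+0+0+0+0+0+0+0+1 mod 2 = 1
Codeword = 0000101100101000110111001000011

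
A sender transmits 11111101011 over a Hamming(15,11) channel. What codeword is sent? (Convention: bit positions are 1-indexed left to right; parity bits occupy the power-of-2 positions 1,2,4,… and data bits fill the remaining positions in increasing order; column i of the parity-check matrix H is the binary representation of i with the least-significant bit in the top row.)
Codeword c = d · G (mod 2), d = 11111101011:
  c[0] = d·G[:,0] = (11111101011)·(11011010101) mod 2 = 1+1+0+1+1+0+0+0+0+0+1 mod 2 = 1
  c[1] = d·G[:,1] = (11111101011)·(10110110011) mod 2 = 1+0+1+1+0+1+0+0+0+1+1 mod 2 = 0
  c[2] = d·G[:,2] = (11111101011)·(10000000000) mod 2 = 1+0+0+0+0+0+0+0+0+0+0 mod 2 = 1
  c[3] = d·G[:,3] = (11111101011)·(01110001111) mod 2 = 0+1+1+1+0+0+0+1+0+1+1 mod 2 = 0
  c[4] = d·G[:,4] = (11111101011)·(01000000000) mod 2 = 0+1+0+0+0+0+0+0+0+0+0 mod 2 = 1
  c[5] = d·G[:,5] = (11111101011)·(00100000000) mod 2 = 0+0+1+0+0+0+0+0+0+0+0 mod 2 = 1
  c[6] = d·G[:,6] = (11111101011)·(00010000000) mod 2 = 0+0+0+1+0+0+0+0+0+0+0 mod 2 = 1
  c[7] = d·G[:,7] = (11111101011)·(00001111111) mod 2 = 0+0+0+0+1+1+0+1+0+1+1 mod 2 = 1
  c[8] = d·G[:,8] = (11111101011)·(00001000000) mod 2 = 0+0+0+0+1+0+0+0+0+0+0 mod 2 = 1
  c[9] = d·G[:,9] = (11111101011)·(00000100000) mod 2 = 0+0+0+0+0+1+0+0+0+0+0 mod 2 = 1
  c[10] = d·G[:,10] = (11111101011)·(00000010000) mod 2 = 0+0+0+0+0+0+0+0+0+0+0 mod 2 = 0
  c[11] = d·G[:,11] = (11111101011)·(00000001000) mod 2 = 0+0+0+0+0+0+0+1+0+0+0 mod 2 = 1
  c[12] = d·G[:,12] = (11111101011)·(00000000100) mod 2 = 0+0+0+0+0+0+0+0+0+0+0 mod 2 = 0
  c[13] = d·G[:,13] = (11111101011)·(00000000010) mod 2 = 0+0+0+0+0+0+0+0+0+1+0 mod 2 = 1
  c[14] = d·G[:,14] = (11111101011)·(00000000001) mod 2 = 0+0+0+0+0+0+0+0+0+0+1 mod 2 = 1
Codeword = 101011111101011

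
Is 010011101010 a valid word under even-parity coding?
Sum of all bits: 0+1+0+0+1+1+1+0+1+0+1+0 = 6; 6 mod 2 = 0. Result is 0 → valid parity.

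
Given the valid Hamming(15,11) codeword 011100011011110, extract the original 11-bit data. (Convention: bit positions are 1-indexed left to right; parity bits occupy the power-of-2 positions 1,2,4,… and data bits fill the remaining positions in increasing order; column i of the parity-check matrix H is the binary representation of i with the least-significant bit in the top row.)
Parity bits occupy power-of-2 positions; data bits are at positions {3,5,6,7,9,10,11,12,13,14,15} (1-indexed).
Extract: c[3]=1 c[5]=0 c[6]=0 c[7]=0 c[9]=1 c[10]=0 c[11]=1 c[12]=1 c[13]=1 c[14]=1 c[15]=0
Data = 10001011110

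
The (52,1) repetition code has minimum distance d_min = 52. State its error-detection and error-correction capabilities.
Detection only: up to d_min − 1 = 51 errors.
Correction: up to ⌊(d_min − 1)/2⌋ = ⌊51/2⌋ = 25 errors.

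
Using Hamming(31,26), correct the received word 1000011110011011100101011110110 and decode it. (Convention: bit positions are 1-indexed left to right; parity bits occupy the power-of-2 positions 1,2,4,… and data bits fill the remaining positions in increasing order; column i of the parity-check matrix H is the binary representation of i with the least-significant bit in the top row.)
Syndrome s = H · r^T (mod 2), r = 1000011110011011100101011110110:
  s[0] = (1010101010101010101010101010101)·(1000011110011011100101011110110) mod 2 = 1+0+0+0+0+0+1+0+1+0+0+0+1+0+1+0+1+0+0+0+0+0+0+0+1+0+1+0+1+0+0 mod 2 = 1
  s[1] = (0110011001100110011001100110011)·(1000011110011011100101011110110) mod 2 = 0+0+0+0+0+1+1+0+0+0+0+0+0+0+1+0+0+0+0+0+0+1+0+0+0+1+1+0+0+1+0 mod 2 = 1
  s[2] = (0001111000011110000111100001111)·(1000011110011011100101011110110) mod 2 = 0+0+0+0+0+1+1+0+0+0+0+1+1+0+1+0+0+0+0+1+0+1+0+0+0+0+0+0+1+1+0 mod 2 = 1
  s[3] = (0000000111111110000000011111111)·(1000011110011011100101011110110) mod 2 = 0+0+0+0+0+0+0+1+1+0+0+1+1+0+1+0+0+0+0+0+0+0+0+1+1+1+1+0+1+1+0 mod 2 = 1
  s[4] = (0000000000000001111111111111111)·(1000011110011011100101011110110) mod 2 = 0+0+0+0+0+0+0+0+0+0+0+0+0+0+0+1+1+0+0+1+0+1+0+1+1+1+1+0+1+1+0 mod 2 = 0
Syndrome = 11110
Column 15 of H equals this syndrome → error at bit 15 (1-indexed).
Flip bit 15: 1000011110011011100101011110110 → 1000011110011001100101011110110
Extract data bits at positions {3,5,6,7,9,10,11,12,13,14,15,17,18,19,20,21,22,23,24,25,26,27,28,29,30,31}: 00111001100100101011110110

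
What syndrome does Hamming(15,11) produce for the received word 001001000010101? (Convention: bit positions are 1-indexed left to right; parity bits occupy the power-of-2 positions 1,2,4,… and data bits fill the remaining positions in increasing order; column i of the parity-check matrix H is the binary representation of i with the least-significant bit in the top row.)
Syndrome s = H · r^T (mod 2), r = 001001000010101:
  s[0] = (101010101010101)·(001001000010101) mod 2 = 0+0+1+0+0+0+0+0+0+0+1+0+1+0+1 mod 2 = 0
  s[1] = (011001100110011)·(001001000010101) mod 2 = 0+0+1+0+0+1+0+0+0+0+1+0+0+0+1 mod 2 = 0
  s[2] = (000111100001111)·(001001000010101) mod 2 = 0+0+0+0+0+1+0+0+0+0+0+0+1+0+1 mod 2 = 1
  s[3] = (000000011111111)·(001001000010101) mod 2 = 0+0+0+0+0+0+0+0+0+0+1+0+1+0+1 mod 2 = 1
Syndrome = 0011
Non-zero syndrome: error at position 12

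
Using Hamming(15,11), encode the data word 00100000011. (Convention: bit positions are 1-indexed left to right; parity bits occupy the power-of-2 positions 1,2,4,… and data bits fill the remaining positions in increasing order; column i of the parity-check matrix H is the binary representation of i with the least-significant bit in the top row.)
Codeword c = d · G (mod 2), d = 00100000011:
  c[0] = d·G[:,0] = (00100000011)·(11011010101) mod 2 = 0+0+0+0+0+0+0+0+0+0+1 mod 2 = 1
  c[1] = d·G[:,1] = (00100000011)·(10110110011) mod 2 = 0+0+1+0+0+0+0+0+0+1+1 mod 2 = 1
  c[2] = d·G[:,2] = (00100000011)·(10000000000) mod 2 = 0+0+0+0+0+0+0+0+0+0+0 mod 2 = 0
  c[3] = d·G[:,3] = (00100000011)·(01110001111) mod 2 = 0+0+1+0+0+0+0+0+0+1+1 mod 2 = 1
  c[4] = d·G[:,4] = (00100000011)·(01000000000) mod 2 = 0+0+0+0+0+0+0+0+0+0+0 mod 2 = 0
  c[5] = d·G[:,5] = (00100000011)·(00100000000) mod 2 = 0+0+1+0+0+0+0+0+0+0+0 mod 2 = 1
  c[6] = d·G[:,6] = (00100000011)·(00010000000) mod 2 = 0+0+0+0+0+0+0+0+0+0+0 mod 2 = 0
  c[7] = d·G[:,7] = (00100000011)·(00001111111) mod 2 = 0+0+0+0+0+0+0+0+0+1+1 mod 2 = 0
  c[8] = d·G[:,8] = (00100000011)·(00001000000) mod 2 = 0+0+0+0+0+0+0+0+0+0+0 mod 2 = 0
  c[9] = d·G[:,9] = (00100000011)·(00000100000) mod 2 = 0+0+0+0+0+0+0+0+0+0+0 mod 2 = 0
  c[10] = d·G[:,10] = (00100000011)·(00000010000) mod 2 = 0+0+0+0+0+0+0+0+0+0+0 mod 2 = 0
  c[11] = d·G[:,11] = (00100000011)·(00000001000) mod 2 = 0+0+0+0+0+0+0+0+0+0+0 mod 2 = 0
  c[12] = d·G[:,12] = (00100000011)·(00000000100) mod 2 = 0+0+0+0+0+0+0+0+0+0+0 mod 2 = 0
  c[13] = d·G[:,13] = (00100000011)·(00000000010) mod 2 = 0+0+0+0+0+0+0+0+0+1+0 mod 2 = 1
  c[14] = d·G[:,14] = (00100000011)·(00000000001) mod 2 = 0+0+0+0+0+0+0+0+0+0+1 mod 2 = 1
Codeword = 110101000000011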